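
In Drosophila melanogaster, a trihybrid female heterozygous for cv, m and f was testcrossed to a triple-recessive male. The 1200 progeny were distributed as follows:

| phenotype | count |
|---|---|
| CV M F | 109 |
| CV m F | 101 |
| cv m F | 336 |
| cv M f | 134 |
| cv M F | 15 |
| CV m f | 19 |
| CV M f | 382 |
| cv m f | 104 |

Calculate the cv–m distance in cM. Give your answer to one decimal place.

The two most frequent reciprocal classes, CV M f and cv m F, are the parental types, so the F1 was CV M f / cv m F.
The two rarest classes, CV m f and cv M F, are the double crossovers. Comparing them with the parentals, only the m allele has switched, so m is the middle locus and the order is cv – m – f.
Crossovers in the cv–m interval produce the single-crossover classes cv M f and CV m F (134 + 101 = 235) plus the double crossovers (34).
RF(cv–m) = (235 + 34) / 1200 = 269/1200 = 0.2242 → 22.4 cM.

22.4 cM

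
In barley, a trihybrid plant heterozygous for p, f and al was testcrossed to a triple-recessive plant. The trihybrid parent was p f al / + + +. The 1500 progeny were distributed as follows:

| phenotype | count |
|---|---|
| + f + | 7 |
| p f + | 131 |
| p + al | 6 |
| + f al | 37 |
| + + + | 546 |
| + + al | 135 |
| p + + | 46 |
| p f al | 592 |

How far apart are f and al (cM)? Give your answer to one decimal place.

The two rarest classes, p + al and + f +, are the double crossovers. Comparing them with the parentals, only the f allele has switched, so f is the middle locus and the order is p – f – al.
Crossovers in the f–al interval produce the single-crossover classes p f + and + + al (131 + 135 = 266) plus the double crossovers (13).
RF(f–al) = (266 + 13) / 1500 = 279/1500 = 0.1860 → 18.6 cM.

18.6 cM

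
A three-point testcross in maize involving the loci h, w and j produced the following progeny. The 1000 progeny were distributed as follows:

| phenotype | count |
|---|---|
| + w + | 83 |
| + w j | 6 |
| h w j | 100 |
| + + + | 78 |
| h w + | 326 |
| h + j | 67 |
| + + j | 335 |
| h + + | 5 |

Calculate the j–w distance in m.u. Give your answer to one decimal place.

The two most frequent reciprocal classes, + + j and h w +, are the parental types, so the F1 was + + j / h w +.
The two rarest classes, + w j and h + +, are the double crossovers. Comparing them with the parentals, only the w allele has switched, so w is the middle locus and the order is h – w – j.
Crossovers in the w–j interval produce the single-crossover classes + + + and h w j (78 + 100 = 178) plus the double crossovers (11).
RF(w–j) = (178 + 11) / 1000 = 189/1000 = 0.1890 → 18.9 m.u.

18.9 m.u.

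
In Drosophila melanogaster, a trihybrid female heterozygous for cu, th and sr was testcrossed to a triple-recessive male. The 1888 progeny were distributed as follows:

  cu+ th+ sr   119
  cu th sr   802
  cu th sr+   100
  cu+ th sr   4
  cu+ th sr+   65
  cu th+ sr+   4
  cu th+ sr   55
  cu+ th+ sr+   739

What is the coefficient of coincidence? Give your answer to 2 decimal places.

The two most frequent reciprocal classes, cu+ th+ sr+ and cu th sr, are the parental types, so the F1 was cu+ th+ sr+ / cu th sr.
The two rarest classes, cu th+ sr+ and cu+ th sr, are the double crossovers. Comparing them with the parentals, only the cu allele has switched, so cu is the middle locus and the order is th – cu – sr.
th–cu: (120 + 8)/1888 = 0.0678; cu–sr: (219 + 8)/1888 = 0.1202.
Expected DCO frequency = 0.0678 × 0.1202 ≈ 0.00815; observed = 8/1888 ≈ 0.00424.
Coefficient of coincidence = 0.00424/0.00815 ≈ 0.52.

0.52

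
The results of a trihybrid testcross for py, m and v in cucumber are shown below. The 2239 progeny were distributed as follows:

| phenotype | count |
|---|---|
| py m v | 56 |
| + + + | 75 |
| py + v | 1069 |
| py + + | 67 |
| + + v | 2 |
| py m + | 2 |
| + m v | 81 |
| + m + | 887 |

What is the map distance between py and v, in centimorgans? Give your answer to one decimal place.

6.8 centimorgans

The two most frequent reciprocal classes, + m + and py + v, are the parental types, so the F1 was + m + / py + v.
The two rarest classes, py m + and + + v, are the double crossovers. Comparing them with the parentals, only the py allele has switched, so py is the middle locus and the order is v – py – m.
Crossovers in the v–py interval produce the single-crossover classes + m v and py + + (81 + 67 = 148) plus the double crossovers (4).
RF(v–py) = (148 + 4) / 2239 = 152/2239 = 0.0679 → 6.8 centimorgans.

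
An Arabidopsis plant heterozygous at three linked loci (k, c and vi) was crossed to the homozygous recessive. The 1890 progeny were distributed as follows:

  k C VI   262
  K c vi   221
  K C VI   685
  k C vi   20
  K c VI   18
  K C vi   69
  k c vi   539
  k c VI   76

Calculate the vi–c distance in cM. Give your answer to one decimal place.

The two most frequent reciprocal classes, K C VI and k c vi, are the parental types, so the F1 was K C VI / k c vi.
The two rarest classes, K c VI and k C vi, are the double crossovers. Comparing them with the parentals, only the c allele has switched, so c is the middle locus and the order is vi – c – k.
Crossovers in the vi–c interval produce the single-crossover classes K C vi and k c VI (69 + 76 = 145) plus the double crossovers (38).
RF(vi–c) = (145 + 38) / 1890 = 183/1890 = 0.0968 → 9.7 cM.

9.7 cM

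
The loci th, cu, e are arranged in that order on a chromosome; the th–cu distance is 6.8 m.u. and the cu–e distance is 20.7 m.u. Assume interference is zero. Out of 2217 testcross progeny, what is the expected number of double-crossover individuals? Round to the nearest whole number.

Map distances give recombination frequencies of 0.068 and 0.207 for the two intervals.
With no interference, expected double-crossover frequency = 0.068 × 0.207 = 0.01408.
Expected number = 0.01408 × 2217 = 31.21 ≈ 31.

31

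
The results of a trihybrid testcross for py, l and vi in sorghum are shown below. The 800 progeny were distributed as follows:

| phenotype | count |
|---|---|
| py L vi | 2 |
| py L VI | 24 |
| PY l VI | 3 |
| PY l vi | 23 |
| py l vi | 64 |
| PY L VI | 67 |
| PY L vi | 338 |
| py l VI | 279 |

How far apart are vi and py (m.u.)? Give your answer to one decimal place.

17.0 m.u.

The two most frequent reciprocal classes, PY L vi and py l VI, are the parental types, so the F1 was PY L vi / py l VI.
The two rarest classes, py L vi and PY l VI, are the double crossovers. Comparing them with the parentals, only the py allele has switched, so py is the middle locus and the order is l – py – vi.
Crossovers in the py–vi interval produce the single-crossover classes PY L VI and py l vi (67 + 64 = 131) plus the double crossovers (5).
RF(py–vi) = (131 + 5) / 800 = 136/800 = 0.1700 → 17.0 m.u.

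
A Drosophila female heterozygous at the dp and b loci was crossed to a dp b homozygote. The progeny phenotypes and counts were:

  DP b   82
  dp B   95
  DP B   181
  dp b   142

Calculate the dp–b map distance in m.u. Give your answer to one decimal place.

The two most frequent classes, DP B (181) and dp b (142), are the parental types, so the F1 was DP B / dp b.
The recombinant classes are DP b and dp B: 82 + 95 = 177.
Recombination frequency = 177/500 = 0.3540 ≈ 35.4%, i.e. 35.4 m.u.

35.4 m.u.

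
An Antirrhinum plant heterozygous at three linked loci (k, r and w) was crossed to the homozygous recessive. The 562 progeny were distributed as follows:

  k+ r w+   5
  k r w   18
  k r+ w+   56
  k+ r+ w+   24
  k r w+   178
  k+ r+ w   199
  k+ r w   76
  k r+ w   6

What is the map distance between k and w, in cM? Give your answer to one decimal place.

9.4 cM

The two most frequent reciprocal classes, k+ r+ w and k r w+, are the parental types, so the F1 was k+ r+ w / k r w+.
The two rarest classes, k r+ w and k+ r w+, are the double crossovers. Comparing them with the parentals, only the k allele has switched, so k is the middle locus and the order is w – k – r.
Crossovers in the w–k interval produce the single-crossover classes k+ r+ w+ and k r w (24 + 18 = 42) plus the double crossovers (11).
RF(w–k) = (42 + 11) / 562 = 53/562 = 0.0943 → 9.4 cM.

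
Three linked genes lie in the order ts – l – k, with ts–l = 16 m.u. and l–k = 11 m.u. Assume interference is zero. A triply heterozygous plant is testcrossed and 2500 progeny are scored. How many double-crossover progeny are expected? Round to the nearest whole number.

Map distances give recombination frequencies of 0.160 and 0.110 for the two intervals.
With no interference, expected double-crossover frequency = 0.160 × 0.110 = 0.01760.
Expected number = 0.01760 × 2500 = 44.00 ≈ 44.

44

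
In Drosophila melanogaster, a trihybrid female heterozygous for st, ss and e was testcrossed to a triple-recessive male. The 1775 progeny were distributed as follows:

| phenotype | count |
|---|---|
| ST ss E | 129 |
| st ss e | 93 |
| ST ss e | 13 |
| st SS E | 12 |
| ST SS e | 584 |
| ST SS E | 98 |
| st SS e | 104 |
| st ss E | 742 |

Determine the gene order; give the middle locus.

The two most frequent reciprocal classes, st ss E and ST SS e, are the parental types, so the F1 was st ss E / ST SS e.
The two rarest classes, st SS E and ST ss e, are the double crossovers. Comparing them with the parentals, only the ss allele has switched, so ss is the middle locus and the order is st – ss – e.

ss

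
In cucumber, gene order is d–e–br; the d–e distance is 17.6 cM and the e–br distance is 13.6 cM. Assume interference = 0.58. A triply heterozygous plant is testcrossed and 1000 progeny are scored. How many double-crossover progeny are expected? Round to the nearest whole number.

10

Map distances give recombination frequencies of 0.176 and 0.136 for the two intervals.
With interference 0.58 (so coincidence = 0.42), expected double-crossover frequency = 0.176 × 0.136 × 0.42 = 0.01005.
Expected number = 0.01005 × 1000 = 10.05 ≈ 10.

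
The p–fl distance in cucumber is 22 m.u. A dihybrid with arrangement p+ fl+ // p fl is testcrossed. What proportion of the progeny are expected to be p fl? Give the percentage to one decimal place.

39.0%

A map distance of 22 m.u. corresponds to a recombination frequency of 0.220.
The F1 is p+ fl+ / p fl, so p fl is a parental gamete class with expected frequency (1 − r)/2 = 0.780/2 = 0.3900.
That is 0.3900 = 39.0% of the progeny.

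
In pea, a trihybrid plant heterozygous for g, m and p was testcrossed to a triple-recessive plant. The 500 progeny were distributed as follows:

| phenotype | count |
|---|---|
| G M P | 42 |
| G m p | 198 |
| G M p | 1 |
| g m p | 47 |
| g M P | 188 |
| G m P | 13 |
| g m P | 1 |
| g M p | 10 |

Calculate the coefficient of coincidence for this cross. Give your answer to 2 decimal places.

The two most frequent reciprocal classes, G m p and g M P, are the parental types, so the F1 was G m p / g M P.
The two rarest classes, G M p and g m P, are the double crossovers. Comparing them with the parentals, only the m allele has switched, so m is the middle locus and the order is g – m – p.
g–m: (89 + 2)/500 = 0.1820; m–p: (23 + 2)/500 = 0.0500.
Expected DCO frequency = 0.1820 × 0.0500 ≈ 0.00910; observed = 2/500 ≈ 0.00400.
Coefficient of coincidence = 0.00400/0.00910 ≈ 0.44.

0.44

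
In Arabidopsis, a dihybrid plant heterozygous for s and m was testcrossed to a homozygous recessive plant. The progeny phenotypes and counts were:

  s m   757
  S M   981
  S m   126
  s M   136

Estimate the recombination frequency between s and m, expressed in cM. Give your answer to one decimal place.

13.1 cM

The two most frequent classes, S M (981) and s m (757), are the parental types, so the F1 was S M / s m.
The recombinant classes are S m and s M: 126 + 136 = 262.
Recombination frequency = 262/2000 = 0.1310 ≈ 13.1%, i.e. 13.1 cM.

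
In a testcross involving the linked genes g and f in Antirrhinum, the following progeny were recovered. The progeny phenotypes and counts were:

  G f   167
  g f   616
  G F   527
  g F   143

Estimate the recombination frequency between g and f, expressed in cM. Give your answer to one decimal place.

The two most frequent classes, G F (527) and g f (616), are the parental types, so the F1 was G F / g f.
The recombinant classes are G f and g F: 167 + 143 = 310.
Recombination frequency = 310/1453 = 0.2134 ≈ 21.3%, i.e. 21.3 cM.

21.3 cM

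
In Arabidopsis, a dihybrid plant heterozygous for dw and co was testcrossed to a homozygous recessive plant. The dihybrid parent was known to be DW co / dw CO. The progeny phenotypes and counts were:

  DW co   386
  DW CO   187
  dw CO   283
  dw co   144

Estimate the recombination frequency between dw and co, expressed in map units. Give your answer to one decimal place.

33.1 map units

The recombinant classes are DW CO and dw co: 187 + 144 = 331.
Recombination frequency = 331/1000 = 0.3310 ≈ 33.1%, i.e. 33.1 map units.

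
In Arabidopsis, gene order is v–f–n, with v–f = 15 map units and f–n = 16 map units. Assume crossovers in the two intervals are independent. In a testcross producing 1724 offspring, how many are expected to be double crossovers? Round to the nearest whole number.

Map distances give recombination frequencies of 0.150 and 0.160 for the two intervals.
With no interference, expected double-crossover frequency = 0.150 × 0.160 = 0.02400.
Expected number = 0.02400 × 1724 = 41.38 ≈ 41.

41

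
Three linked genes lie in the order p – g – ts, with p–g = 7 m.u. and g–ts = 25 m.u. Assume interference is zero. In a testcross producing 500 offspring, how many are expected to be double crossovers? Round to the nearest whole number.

9

Map distances give recombination frequencies of 0.070 and 0.250 for the two intervals.
With no interference, expected double-crossover frequency = 0.070 × 0.250 = 0.01750.
Expected number = 0.01750 × 500 = 8.75 ≈ 9.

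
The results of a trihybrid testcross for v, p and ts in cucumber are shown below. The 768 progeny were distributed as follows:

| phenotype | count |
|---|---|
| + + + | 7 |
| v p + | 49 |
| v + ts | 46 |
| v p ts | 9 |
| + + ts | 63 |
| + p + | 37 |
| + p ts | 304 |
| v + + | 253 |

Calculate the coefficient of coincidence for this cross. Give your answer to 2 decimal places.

0.97

The two most frequent reciprocal classes, v + + and + p ts, are the parental types, so the F1 was v + + / + p ts.
The two rarest classes, + + + and v p ts, are the double crossovers. Comparing them with the parentals, only the v allele has switched, so v is the middle locus and the order is p – v – ts.
p–v: (112 + 16)/768 = 0.1667; v–ts: (83 + 16)/768 = 0.1289.
Expected DCO frequency = 0.1667 × 0.1289 ≈ 0.02149; observed = 16/768 ≈ 0.02083.
Coefficient of coincidence = 0.02083/0.02149 ≈ 0.97.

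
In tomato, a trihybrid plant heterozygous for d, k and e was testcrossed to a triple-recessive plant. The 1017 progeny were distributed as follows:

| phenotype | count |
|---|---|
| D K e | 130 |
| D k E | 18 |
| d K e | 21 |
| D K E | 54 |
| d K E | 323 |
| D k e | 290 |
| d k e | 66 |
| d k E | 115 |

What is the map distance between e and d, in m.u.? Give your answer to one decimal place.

15.6 m.u.

The two most frequent reciprocal classes, D k e and d K E, are the parental types, so the F1 was D k e / d K E.
The two rarest classes, D k E and d K e, are the double crossovers. Comparing them with the parentals, only the e allele has switched, so e is the middle locus and the order is d – e – k.
Crossovers in the d–e interval produce the single-crossover classes d k e and D K E (66 + 54 = 120) plus the double crossovers (39).
RF(d–e) = (120 + 39) / 1017 = 159/1017 = 0.1563 → 15.6 m.u.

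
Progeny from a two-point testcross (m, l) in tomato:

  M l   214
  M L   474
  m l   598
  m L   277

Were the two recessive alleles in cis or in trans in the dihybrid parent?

cis

The two most frequent classes are M L (474) and m l (598); these are the parental (non-recombinant) types.
So the F1 carried M L on one chromosome and m l on the other — the recessive alleles are on the same chromosome (cis / coupling).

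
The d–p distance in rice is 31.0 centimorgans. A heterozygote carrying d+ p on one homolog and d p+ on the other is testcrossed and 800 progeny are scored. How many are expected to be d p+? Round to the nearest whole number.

A map distance of 31.0 centimorgans corresponds to a recombination frequency of 0.310.
The F1 is d+ p / d p+, so d p+ is a parental gamete class with expected frequency (1 − r)/2 = 0.690/2 = 0.3450.
Expected number = 0.3450 × 800 = 276.00 ≈ 276.

276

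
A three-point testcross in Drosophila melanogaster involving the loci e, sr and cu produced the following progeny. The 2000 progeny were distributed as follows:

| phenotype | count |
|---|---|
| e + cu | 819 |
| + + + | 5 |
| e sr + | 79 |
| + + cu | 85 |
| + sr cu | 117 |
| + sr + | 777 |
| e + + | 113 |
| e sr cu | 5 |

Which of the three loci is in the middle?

The two most frequent reciprocal classes, + sr + and e + cu, are the parental types, so the F1 was + sr + / e + cu.
The two rarest classes, + + + and e sr cu, are the double crossovers. Comparing them with the parentals, only the sr allele has switched, so sr is the middle locus and the order is cu – sr – e.

sr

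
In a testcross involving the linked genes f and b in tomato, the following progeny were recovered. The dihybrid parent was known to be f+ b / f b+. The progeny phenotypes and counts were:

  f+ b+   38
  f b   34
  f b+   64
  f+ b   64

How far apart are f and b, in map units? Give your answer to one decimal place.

36.0 map units

The recombinant classes are f+ b+ and f b: 38 + 34 = 72.
Recombination frequency = 72/200 = 0.3600 ≈ 36.0%, i.e. 36.0 map units.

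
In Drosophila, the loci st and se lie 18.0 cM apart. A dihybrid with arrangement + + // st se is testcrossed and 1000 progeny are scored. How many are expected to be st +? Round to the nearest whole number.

A map distance of 18.0 cM corresponds to a recombination frequency of 0.180.
The F1 is + + / st se, so st + is a recombinant gamete class with expected frequency r/2 = 0.180/2 = 0.0900.
Expected number = 0.0900 × 1000 = 90.00 ≈ 90.

90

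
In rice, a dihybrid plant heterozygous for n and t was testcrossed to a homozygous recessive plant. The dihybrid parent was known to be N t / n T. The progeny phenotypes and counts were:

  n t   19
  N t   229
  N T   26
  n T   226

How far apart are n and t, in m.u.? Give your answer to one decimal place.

9.0 m.u.

The recombinant classes are N T and n t: 26 + 19 = 45.
Recombination frequency = 45/500 = 0.0900 ≈ 9.0%, i.e. 9.0 m.u.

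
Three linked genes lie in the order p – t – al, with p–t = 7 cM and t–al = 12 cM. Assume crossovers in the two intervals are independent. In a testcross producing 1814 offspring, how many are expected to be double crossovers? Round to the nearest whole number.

Map distances give recombination frequencies of 0.070 and 0.120 for the two intervals.
With no interference, expected double-crossover frequency = 0.070 × 0.120 = 0.00840.
Expected number = 0.00840 × 1814 = 15.24 ≈ 15.

15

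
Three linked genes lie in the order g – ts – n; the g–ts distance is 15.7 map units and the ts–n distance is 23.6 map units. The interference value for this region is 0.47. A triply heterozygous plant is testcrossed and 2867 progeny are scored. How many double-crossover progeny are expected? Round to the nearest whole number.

Map distances give recombination frequencies of 0.157 and 0.236 for the two intervals.
With interference 0.47 (so coincidence = 0.53), expected double-crossover frequency = 0.157 × 0.236 × 0.53 = 0.01964.
Expected number = 0.01964 × 2867 = 56.30 ≈ 56.

56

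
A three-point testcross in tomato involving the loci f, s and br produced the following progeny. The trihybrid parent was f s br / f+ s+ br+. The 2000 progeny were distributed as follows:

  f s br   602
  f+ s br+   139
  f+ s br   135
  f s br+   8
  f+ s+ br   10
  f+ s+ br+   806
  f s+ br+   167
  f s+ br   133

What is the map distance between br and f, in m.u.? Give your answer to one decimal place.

16.0 m.u.

The two rarest classes, f s br+ and f+ s+ br, are the double crossovers. Comparing them with the parentals, only the br allele has switched, so br is the middle locus and the order is f – br – s.
Crossovers in the f–br interval produce the single-crossover classes f+ s br and f s+ br+ (135 + 167 = 302) plus the double crossovers (18).
RF(f–br) = (302 + 18) / 2000 = 320/2000 = 0.1600 → 16.0 m.u.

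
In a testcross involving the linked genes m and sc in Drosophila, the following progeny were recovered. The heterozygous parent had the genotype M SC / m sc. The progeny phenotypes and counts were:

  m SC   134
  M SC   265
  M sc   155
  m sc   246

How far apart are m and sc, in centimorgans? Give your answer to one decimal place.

The recombinant classes are M sc and m SC: 155 + 134 = 289.
Recombination frequency = 289/800 = 0.3613 ≈ 36.1%, i.e. 36.1 centimorgans.

36.1 centimorgans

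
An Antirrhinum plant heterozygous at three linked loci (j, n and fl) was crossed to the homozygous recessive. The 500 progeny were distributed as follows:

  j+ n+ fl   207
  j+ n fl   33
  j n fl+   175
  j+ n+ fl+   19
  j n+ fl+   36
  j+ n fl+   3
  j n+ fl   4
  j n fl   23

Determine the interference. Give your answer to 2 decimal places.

0.06

The two most frequent reciprocal classes, j n fl+ and j+ n+ fl, are the parental types, so the F1 was j n fl+ / j+ n+ fl.
The two rarest classes, j+ n fl+ and j n+ fl, are the double crossovers. Comparing them with the parentals, only the j allele has switched, so j is the middle locus and the order is n – j – fl.
n–j: (69 + 7)/500 = 0.1520; j–fl: (42 + 7)/500 = 0.0980.
Expected DCO frequency = 0.1520 × 0.0980 ≈ 0.01490; observed = 7/500 ≈ 0.01400.
Coefficient of coincidence = 0.01400/0.01490 ≈ 0.94; interference = 1 − 0.94 = 0.06.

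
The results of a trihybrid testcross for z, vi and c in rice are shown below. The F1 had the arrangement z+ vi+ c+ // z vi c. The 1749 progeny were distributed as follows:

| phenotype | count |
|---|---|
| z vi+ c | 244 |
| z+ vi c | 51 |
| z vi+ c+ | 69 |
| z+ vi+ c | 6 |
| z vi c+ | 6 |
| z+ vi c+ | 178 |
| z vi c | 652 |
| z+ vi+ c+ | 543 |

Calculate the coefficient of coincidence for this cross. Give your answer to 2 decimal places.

The two rarest classes, z+ vi+ c and z vi c+, are the double crossovers. Comparing them with the parentals, only the c allele has switched, so c is the middle locus and the order is vi – c – z.
vi–c: (422 + 12)/1749 = 0.2481; c–z: (120 + 12)/1749 = 0.0755.
Expected DCO frequency = 0.2481 × 0.0755 ≈ 0.01873; observed = 12/1749 ≈ 0.00686.
Coefficient of coincidence = 0.00686/0.01873 ≈ 0.37.

0.37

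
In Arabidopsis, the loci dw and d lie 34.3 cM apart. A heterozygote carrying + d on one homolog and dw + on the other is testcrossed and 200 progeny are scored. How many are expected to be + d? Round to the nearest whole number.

66

A map distance of 34.3 cM corresponds to a recombination frequency of 0.343.
The F1 is + d / dw +, so + d is a parental gamete class with expected frequency (1 − r)/2 = 0.657/2 = 0.3285.
Expected number = 0.3285 × 200 = 65.70 ≈ 66.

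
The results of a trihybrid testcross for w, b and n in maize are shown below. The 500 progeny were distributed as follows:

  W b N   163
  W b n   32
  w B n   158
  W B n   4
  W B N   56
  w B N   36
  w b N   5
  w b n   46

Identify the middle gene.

w

The two most frequent reciprocal classes, W b N and w B n, are the parental types, so the F1 was W b N / w B n.
The two rarest classes, w b N and W B n, are the double crossovers. Comparing them with the parentals, only the w allele has switched, so w is the middle locus and the order is b – w – n.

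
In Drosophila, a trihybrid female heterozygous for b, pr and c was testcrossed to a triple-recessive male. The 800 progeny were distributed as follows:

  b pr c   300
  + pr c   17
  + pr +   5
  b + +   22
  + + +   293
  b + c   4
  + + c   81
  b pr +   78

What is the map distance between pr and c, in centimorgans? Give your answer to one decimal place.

21.0 centimorgans

The two most frequent reciprocal classes, b pr c and + + +, are the parental types, so the F1 was b pr c / + + +.
The two rarest classes, b + c and + pr +, are the double crossovers. Comparing them with the parentals, only the pr allele has switched, so pr is the middle locus and the order is c – pr – b.
Crossovers in the c–pr interval produce the single-crossover classes b pr + and + + c (78 + 81 = 159) plus the double crossovers (9).
RF(c–pr) = (159 + 9) / 800 = 168/800 = 0.2100 → 21.0 centimorgans.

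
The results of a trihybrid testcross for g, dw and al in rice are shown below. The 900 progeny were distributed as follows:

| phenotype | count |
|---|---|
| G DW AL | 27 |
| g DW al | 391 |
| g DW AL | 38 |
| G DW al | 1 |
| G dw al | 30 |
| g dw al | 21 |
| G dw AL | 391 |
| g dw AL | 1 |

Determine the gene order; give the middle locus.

The two most frequent reciprocal classes, G dw AL and g DW al, are the parental types, so the F1 was G dw AL / g DW al.
The two rarest classes, g dw AL and G DW al, are the double crossovers. Comparing them with the parentals, only the g allele has switched, so g is the middle locus and the order is al – g – dw.

g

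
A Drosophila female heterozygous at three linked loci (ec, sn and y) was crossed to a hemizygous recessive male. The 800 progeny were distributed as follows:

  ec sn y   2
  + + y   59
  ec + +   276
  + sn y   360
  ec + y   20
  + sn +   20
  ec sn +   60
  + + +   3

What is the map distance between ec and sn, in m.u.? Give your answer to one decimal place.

15.5 m.u.

The two most frequent reciprocal classes, ec + + and + sn y, are the parental types, so the F1 was ec + + / + sn y.
The two rarest classes, + + + and ec sn y, are the double crossovers. Comparing them with the parentals, only the ec allele has switched, so ec is the middle locus and the order is y – ec – sn.
Crossovers in the ec–sn interval produce the single-crossover classes ec sn + and + + y (60 + 59 = 119) plus the double crossovers (5).
RF(ec–sn) = (119 + 5) / 800 = 124/800 = 0.1550 → 15.5 m.u.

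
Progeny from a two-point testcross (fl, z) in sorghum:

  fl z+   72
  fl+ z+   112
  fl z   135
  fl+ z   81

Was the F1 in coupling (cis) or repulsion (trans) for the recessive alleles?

cis

The two most frequent classes are fl+ z+ (112) and fl z (135); these are the parental (non-recombinant) types.
So the F1 carried fl+ z+ on one chromosome and fl z on the other — the recessive alleles are on the same chromosome (cis / coupling).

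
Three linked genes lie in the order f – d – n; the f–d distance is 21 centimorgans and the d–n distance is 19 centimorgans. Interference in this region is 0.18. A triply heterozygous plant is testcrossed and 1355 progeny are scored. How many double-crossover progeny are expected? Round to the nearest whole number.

Map distances give recombination frequencies of 0.210 and 0.190 for the two intervals.
With interference 0.18 (so coincidence = 0.82), expected double-crossover frequency = 0.210 × 0.190 × 0.82 = 0.03272.
Expected number = 0.03272 × 1355 = 44.33 ≈ 44.

44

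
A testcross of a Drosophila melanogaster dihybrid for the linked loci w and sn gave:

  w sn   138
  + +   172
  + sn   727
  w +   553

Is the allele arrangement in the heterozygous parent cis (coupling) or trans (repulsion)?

The two most frequent classes are + sn (727) and w + (553); these are the parental (non-recombinant) types.
So the F1 carried + sn on one chromosome and w + on the other — the recessive alleles are on opposite chromosomes (trans / repulsion).

trans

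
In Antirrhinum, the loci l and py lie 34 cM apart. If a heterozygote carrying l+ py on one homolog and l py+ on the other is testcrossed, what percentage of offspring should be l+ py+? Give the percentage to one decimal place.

17.0%

A map distance of 34 cM corresponds to a recombination frequency of 0.340.
The F1 is l+ py / l py+, so l+ py+ is a recombinant gamete class with expected frequency r/2 = 0.340/2 = 0.1700.
That is 0.1700 = 17.0% of the progeny.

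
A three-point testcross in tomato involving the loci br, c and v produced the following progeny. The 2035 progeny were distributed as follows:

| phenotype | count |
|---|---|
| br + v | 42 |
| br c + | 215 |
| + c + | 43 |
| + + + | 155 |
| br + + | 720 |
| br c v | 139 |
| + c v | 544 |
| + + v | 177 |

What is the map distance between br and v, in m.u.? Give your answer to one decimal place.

The two most frequent reciprocal classes, br + + and + c v, are the parental types, so the F1 was br + + / + c v.
The two rarest classes, br + v and + c +, are the double crossovers. Comparing them with the parentals, only the v allele has switched, so v is the middle locus and the order is br – v – c.
Crossovers in the br–v interval produce the single-crossover classes + + + and br c v (155 + 139 = 294) plus the double crossovers (85).
RF(br–v) = (294 + 85) / 2035 = 379/2035 = 0.1862 → 18.6 m.u.

18.6 m.u.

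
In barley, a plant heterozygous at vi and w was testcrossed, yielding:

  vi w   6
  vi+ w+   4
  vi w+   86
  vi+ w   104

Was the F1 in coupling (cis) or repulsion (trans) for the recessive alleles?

The two most frequent classes are vi+ w (104) and vi w+ (86); these are the parental (non-recombinant) types.
So the F1 carried vi+ w on one chromosome and vi w+ on the other — the recessive alleles are on opposite chromosomes (trans / repulsion).

trans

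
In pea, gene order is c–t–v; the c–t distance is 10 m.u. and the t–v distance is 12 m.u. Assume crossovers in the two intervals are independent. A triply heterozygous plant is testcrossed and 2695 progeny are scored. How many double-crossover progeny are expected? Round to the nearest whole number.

32

Map distances give recombination frequencies of 0.100 and 0.120 for the two intervals.
With no interference, expected double-crossover frequency = 0.100 × 0.120 = 0.01200.
Expected number = 0.01200 × 2695 = 32.34 ≈ 32.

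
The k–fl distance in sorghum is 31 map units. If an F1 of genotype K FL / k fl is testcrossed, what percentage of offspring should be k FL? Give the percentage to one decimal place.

A map distance of 31 map units corresponds to a recombination frequency of 0.310.
The F1 is K FL / k fl, so k FL is a recombinant gamete class with expected frequency r/2 = 0.310/2 = 0.1550.
That is 0.1550 = 15.5% of the progeny.

15.5%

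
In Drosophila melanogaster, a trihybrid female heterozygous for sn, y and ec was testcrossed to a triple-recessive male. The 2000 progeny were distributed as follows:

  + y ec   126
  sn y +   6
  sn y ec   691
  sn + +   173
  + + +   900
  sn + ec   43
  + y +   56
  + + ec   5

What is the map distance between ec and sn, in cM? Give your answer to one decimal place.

The two most frequent reciprocal classes, sn y ec and + + +, are the parental types, so the F1 was sn y ec / + + +.
The two rarest classes, sn y + and + + ec, are the double crossovers. Comparing them with the parentals, only the ec allele has switched, so ec is the middle locus and the order is y – ec – sn.
Crossovers in the ec–sn interval produce the single-crossover classes + y ec and sn + + (126 + 173 = 299) plus the double crossovers (11).
RF(ec–sn) = (299 + 11) / 2000 = 310/2000 = 0.1550 → 15.5 cM.

15.5 cM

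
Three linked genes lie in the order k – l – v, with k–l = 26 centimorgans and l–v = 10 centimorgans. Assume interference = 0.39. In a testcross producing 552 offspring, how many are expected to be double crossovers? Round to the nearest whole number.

Map distances give recombination frequencies of 0.260 and 0.100 for the two intervals.
With interference 0.39 (so coincidence = 0.61), expected double-crossover frequency = 0.260 × 0.100 × 0.61 = 0.01586.
Expected number = 0.01586 × 552 = 8.75 ≈ 9.

9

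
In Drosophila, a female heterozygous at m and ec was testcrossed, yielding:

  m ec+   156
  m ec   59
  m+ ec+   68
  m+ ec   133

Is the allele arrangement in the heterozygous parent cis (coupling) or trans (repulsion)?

trans

The two most frequent classes are m+ ec (133) and m ec+ (156); these are the parental (non-recombinant) types.
So the F1 carried m+ ec on one chromosome and m ec+ on the other — the recessive alleles are on opposite chromosomes (trans / repulsion).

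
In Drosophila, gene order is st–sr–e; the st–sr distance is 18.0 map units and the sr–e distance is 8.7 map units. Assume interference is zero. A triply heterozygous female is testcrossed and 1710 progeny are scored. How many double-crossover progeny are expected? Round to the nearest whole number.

27

Map distances give recombination frequencies of 0.180 and 0.087 for the two intervals.
With no interference, expected double-crossover frequency = 0.180 × 0.087 = 0.01566.
Expected number = 0.01566 × 1710 = 26.78 ≈ 27.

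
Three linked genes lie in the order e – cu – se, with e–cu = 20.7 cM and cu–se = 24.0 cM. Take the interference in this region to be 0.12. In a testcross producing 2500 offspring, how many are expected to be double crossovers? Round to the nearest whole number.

Map distances give recombination frequencies of 0.207 and 0.240 for the two intervals.
With interference 0.12 (so coincidence = 0.88), expected double-crossover frequency = 0.207 × 0.240 × 0.88 = 0.04372.
Expected number = 0.04372 × 2500 = 109.30 ≈ 109.

109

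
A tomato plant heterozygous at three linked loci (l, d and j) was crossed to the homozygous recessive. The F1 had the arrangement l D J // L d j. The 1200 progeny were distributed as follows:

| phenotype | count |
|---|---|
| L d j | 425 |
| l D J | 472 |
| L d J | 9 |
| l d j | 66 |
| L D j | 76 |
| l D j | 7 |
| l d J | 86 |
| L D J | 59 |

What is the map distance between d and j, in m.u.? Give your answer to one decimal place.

14.8 m.u.

The two rarest classes, l D j and L d J, are the double crossovers. Comparing them with the parentals, only the j allele has switched, so j is the middle locus and the order is l – j – d.
Crossovers in the j–d interval produce the single-crossover classes l d J and L D j (86 + 76 = 162) plus the double crossovers (16).
RF(j–d) = (162 + 16) / 1200 = 178/1200 = 0.1483 → 14.8 m.u.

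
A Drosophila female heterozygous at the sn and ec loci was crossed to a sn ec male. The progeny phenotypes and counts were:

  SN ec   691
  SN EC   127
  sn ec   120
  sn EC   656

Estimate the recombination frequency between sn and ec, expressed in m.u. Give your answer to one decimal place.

The two most frequent classes, SN ec (691) and sn EC (656), are the parental types, so the F1 was SN ec / sn EC.
The recombinant classes are SN EC and sn ec: 127 + 120 = 247.
Recombination frequency = 247/1594 = 0.1550 ≈ 15.5%, i.e. 15.5 m.u.

15.5 m.u.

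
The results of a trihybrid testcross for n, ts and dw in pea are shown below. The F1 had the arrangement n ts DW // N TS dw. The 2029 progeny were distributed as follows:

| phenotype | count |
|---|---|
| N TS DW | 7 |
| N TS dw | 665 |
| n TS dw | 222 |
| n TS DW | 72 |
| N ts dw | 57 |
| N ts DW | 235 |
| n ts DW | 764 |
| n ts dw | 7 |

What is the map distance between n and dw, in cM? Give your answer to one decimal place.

23.2 cM

The two rarest classes, n ts dw and N TS DW, are the double crossovers. Comparing them with the parentals, only the dw allele has switched, so dw is the middle locus and the order is n – dw – ts.
Crossovers in the n–dw interval produce the single-crossover classes N ts DW and n TS dw (235 + 222 = 457) plus the double crossovers (14).
RF(n–dw) = (457 + 14) / 2029 = 471/2029 = 0.2321 → 23.2 cM.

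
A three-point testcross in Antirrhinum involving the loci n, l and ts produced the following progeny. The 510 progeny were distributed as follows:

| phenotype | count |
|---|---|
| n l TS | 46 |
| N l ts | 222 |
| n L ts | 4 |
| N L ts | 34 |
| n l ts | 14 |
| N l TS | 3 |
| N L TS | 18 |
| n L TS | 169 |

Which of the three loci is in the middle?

The two most frequent reciprocal classes, N l ts and n L TS, are the parental types, so the F1 was N l ts / n L TS.
The two rarest classes, N l TS and n L ts, are the double crossovers. Comparing them with the parentals, only the ts allele has switched, so ts is the middle locus and the order is l – ts – n.

ts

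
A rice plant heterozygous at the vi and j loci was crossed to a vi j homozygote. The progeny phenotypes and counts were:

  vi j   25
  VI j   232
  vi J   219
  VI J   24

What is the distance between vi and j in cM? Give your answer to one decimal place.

9.8 cM

The two most frequent classes, VI j (232) and vi J (219), are the parental types, so the F1 was VI j / vi J.
The recombinant classes are VI J and vi j: 24 + 25 = 49.
Recombination frequency = 49/500 = 0.0980 ≈ 9.8%, i.e. 9.8 cM.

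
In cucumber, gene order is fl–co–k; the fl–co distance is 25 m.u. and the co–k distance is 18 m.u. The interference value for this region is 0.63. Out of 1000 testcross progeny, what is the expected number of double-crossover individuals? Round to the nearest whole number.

17

Map distances give recombination frequencies of 0.250 and 0.180 for the two intervals.
With interference 0.63 (so coincidence = 0.37), expected double-crossover frequency = 0.250 × 0.180 × 0.37 = 0.01665.
Expected number = 0.01665 × 1000 = 16.65 ≈ 17.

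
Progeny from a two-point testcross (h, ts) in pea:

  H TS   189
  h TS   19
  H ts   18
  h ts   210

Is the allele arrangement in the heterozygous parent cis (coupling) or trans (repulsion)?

cis

The two most frequent classes are H TS (189) and h ts (210); these are the parental (non-recombinant) types.
So the F1 carried H TS on one chromosome and h ts on the other — the recessive alleles are on the same chromosome (cis / coupling).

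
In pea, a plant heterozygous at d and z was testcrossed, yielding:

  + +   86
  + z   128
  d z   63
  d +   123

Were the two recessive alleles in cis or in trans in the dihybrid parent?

trans

The two most frequent classes are + z (128) and d + (123); these are the parental (non-recombinant) types.
So the F1 carried + z on one chromosome and d + on the other — the recessive alleles are on opposite chromosomes (trans / repulsion).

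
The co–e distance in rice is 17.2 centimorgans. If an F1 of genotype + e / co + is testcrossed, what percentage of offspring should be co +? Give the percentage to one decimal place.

A map distance of 17.2 centimorgans corresponds to a recombination frequency of 0.172.
The F1 is + e / co +, so co + is a parental gamete class with expected frequency (1 − r)/2 = 0.828/2 = 0.4140.
That is 0.4140 = 41.4% of the progeny.

41.4%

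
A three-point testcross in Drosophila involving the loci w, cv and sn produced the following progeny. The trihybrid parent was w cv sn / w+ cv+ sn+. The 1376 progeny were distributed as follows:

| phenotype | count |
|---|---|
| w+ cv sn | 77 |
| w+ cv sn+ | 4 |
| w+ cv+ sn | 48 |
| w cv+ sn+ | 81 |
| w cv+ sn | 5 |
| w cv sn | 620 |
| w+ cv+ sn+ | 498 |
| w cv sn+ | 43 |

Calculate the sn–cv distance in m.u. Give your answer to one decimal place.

The two rarest classes, w cv+ sn and w+ cv sn+, are the double crossovers. Comparing them with the parentals, only the cv allele has switched, so cv is the middle locus and the order is w – cv – sn.
Crossovers in the cv–sn interval produce the single-crossover classes w cv sn+ and w+ cv+ sn (43 + 48 = 91) plus the double crossovers (9).
RF(cv–sn) = (91 + 9) / 1376 = 100/1376 = 0.0727 → 7.3 m.u.

7.3 m.u.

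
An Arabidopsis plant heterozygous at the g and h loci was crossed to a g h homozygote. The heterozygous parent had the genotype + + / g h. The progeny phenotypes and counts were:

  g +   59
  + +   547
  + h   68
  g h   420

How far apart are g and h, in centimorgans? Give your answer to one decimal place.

11.6 centimorgans

The recombinant classes are + h and g +: 68 + 59 = 127.
Recombination frequency = 127/1094 = 0.1161 ≈ 11.6%, i.e. 11.6 centimorgans.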